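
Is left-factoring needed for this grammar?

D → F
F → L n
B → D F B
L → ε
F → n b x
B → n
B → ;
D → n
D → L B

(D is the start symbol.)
No, left-factoring is not needed

Left-factoring is needed when two productions for the same non-terminal
share a common prefix on the right-hand side.

Productions for D:
  D → F
  D → n
  D → L B
Productions for F:
  F → L n
  F → n b x
Productions for B:
  B → D F B
  B → n
  B → ;

No common prefixes found.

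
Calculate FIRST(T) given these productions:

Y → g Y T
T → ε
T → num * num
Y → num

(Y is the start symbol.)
{ 'num', ε }

To compute FIRST(T), examine every production with T on the left-hand side, reading each right-hand side left to right until a non-nullable symbol is reached.

From T → ε:
  - ε-production, so ε ∈ FIRST(T)
From T → num * num:
  - num is a terminal: add 'num' and stop

Collecting: FIRST(T) = { 'num', ε }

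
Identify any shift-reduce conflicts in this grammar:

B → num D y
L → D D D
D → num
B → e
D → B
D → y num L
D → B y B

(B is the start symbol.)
A shift-reduce conflict occurs when an LR(0) state has both:
  - a complete (reduce) item [A → α .] (dot at the end), and
  - a shift item [B → β . c γ] (dot before a terminal).

Augment with B' → B and build the canonical LR(0) collection (I0 = CLOSURE({[B' → . B]}), then GOTO on every symbol after a dot until no new states appear). It has 16 states:
  I0: { [B → . e], [B → . num D y], [B' → . B] }  — shift
  I1: { [B' → B .] }  — accept
  I2: { [B → e .] }  — reduce
  I3: { [B → . e], [B → . num D y], [B → num . D y], [D → . B y B], [D → . B], [D → . num], [D → . y num L] }  — shift
  I4: { [D → B . y B], [D → B .] }  — shift, reduce
  I5: { [B → num D . y] }  — shift
  I6: { [B → . e], [B → . num D y], [B → num . D y], [D → . B y B], [D → . B], [D → . num], [D → . y num L], [D → num .] }  — shift, reduce
  I7: { [D → y . num L] }  — shift
  I8: { [B → . e], [B → . num D y], [D → . B y B], [D → . B], [D → . num], [D → . y num L], [D → y num . L], [L → . D D D] }  — shift
  I9: { [B → . e], [B → . num D y], [D → . B y B], [D → . B], [D → . num], [D → . y num L], [L → D . D D] }  — shift
  I10: { [D → y num L .] }  — reduce
  I11: { [B → . e], [B → . num D y], [D → . B y B], [D → . B], [D → . num], [D → . y num L], [L → D D . D] }  — shift
  I12: { [L → D D D .] }  — reduce
  I13: { [B → num D y .] }  — reduce
  I14: { [B → . e], [B → . num D y], [D → B y . B] }  — shift
  I15: { [D → B y B .] }  — reduce

I4 contains reduce item [D → B .] and shift item [D → B . y B] — shift-reduce conflict.
I6 contains reduce item [D → num .] and shift items [B → . e], [B → . num D y], [D → . num], [D → . y num L] — shift-reduce conflict.

Answer: Yes — I4: [D → B .] vs [D → B . y B]; I6: [D → num .] vs [B → . e]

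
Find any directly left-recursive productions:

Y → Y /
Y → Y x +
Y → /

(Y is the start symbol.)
Direct left recursion occurs when N → N α for some non-terminal N (the right-hand side begins with the left-hand side itself).

Y → Y /: LEFT RECURSIVE (starts with Y)
Y → Y x +: LEFT RECURSIVE (starts with Y)
Y → /: starts with '/'

The grammar has direct left recursion on: Y.

Answer: Yes, Y is left-recursive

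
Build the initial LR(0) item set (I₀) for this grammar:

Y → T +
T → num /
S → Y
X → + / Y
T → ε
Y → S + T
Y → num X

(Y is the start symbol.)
First, augment the grammar with Y' → Y
I₀ = CLOSURE({ [Y' → . Y] }):
  [Y' → . Y] has the dot before Y: add [Y → . T +], [Y → . S + T], [Y → . num X]
  [Y → . T +] has the dot before T: add [T → . num /], [T → .]
  [Y → . S + T] has the dot before S: add [S → . Y]
No further items can be added.

I₀ = { [S → . Y], [T → . num /], [T → .], [Y → . S + T], [Y → . T +], [Y → . num X], [Y' → . Y] }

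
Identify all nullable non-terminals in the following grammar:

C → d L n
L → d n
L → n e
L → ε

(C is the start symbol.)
A non-terminal is nullable if it can derive ε (the empty string): either it has an ε-production, or it has a production whose right-hand side consists entirely of nullable non-terminals.

ε-productions: L → ε
So L is immediately nullable.
No further non-terminal can be added: every production for the remaining non-terminals contains a terminal or a non-nullable non-terminal.
Nullable = { 'L' }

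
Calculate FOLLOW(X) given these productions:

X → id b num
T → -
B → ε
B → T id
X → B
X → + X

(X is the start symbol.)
{ $ }

X is the start symbol, so $ ∈ FOLLOW(X).
In X → + X: X is at the end; this adds FOLLOW(X) to itself — nothing new

Taking the union: FOLLOW(X) = { $ }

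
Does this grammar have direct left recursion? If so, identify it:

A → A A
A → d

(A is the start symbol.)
Yes, A is left-recursive

Direct left recursion occurs when N → N α for some non-terminal N (the right-hand side begins with the left-hand side itself).

A → A A: LEFT RECURSIVE (starts with A)
A → d: starts with d

The grammar has direct left recursion on: A.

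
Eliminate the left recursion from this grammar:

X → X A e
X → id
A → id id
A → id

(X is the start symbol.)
X is directly left-recursive. The standard transformation for
  A → A α₁ | ... | A α_m | β₁ | ... | β_n
is
  A  → β₁ A' | ... | β_n A'
  A' → α₁ A' | ... | α_m A' | ε

X → id becomes X → id X'
X → X A e becomes X' → A e X'
Add X' → ε

Productions for other non-terminals are unchanged:
  A → id id
  A → id

Resulting grammar:
X → id X'
X' → A e X'
X' → ε
A → id id
A → id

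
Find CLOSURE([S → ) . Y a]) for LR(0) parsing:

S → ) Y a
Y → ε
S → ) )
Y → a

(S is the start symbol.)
{ [S → ) . Y a], [Y → . a], [Y → .] }

Start with: [S → ) . Y a]
  [S → ) . Y a] has the dot before Y: add [Y → .], [Y → . a]
No further items can be added.

CLOSURE = { [S → ) . Y a], [Y → . a], [Y → .] }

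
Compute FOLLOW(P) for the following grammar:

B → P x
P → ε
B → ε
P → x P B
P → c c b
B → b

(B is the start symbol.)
To compute FOLLOW(P), find every occurrence of P on a right-hand side N → α P β: add FIRST(β) \ {ε}, and if β is empty or nullable also add FOLLOW(N). Iterate to a fixed point.

In B → P x: P is followed by x, add FIRST(x) \ {ε} = { 'x' }
In P → x P B: P is followed by B, add FIRST(B) \ {ε} = { 'b', 'c', 'x' }
  B is nullable, so FOLLOW(P) is also included — that is the set being defined, nothing new

Taking the union: FOLLOW(P) = { 'b', 'c', 'x' }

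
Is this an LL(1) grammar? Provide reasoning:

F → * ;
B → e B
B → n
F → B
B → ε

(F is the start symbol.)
A grammar is LL(1) if for each non-terminal N with multiple productions, the predict sets of those productions are pairwise disjoint, where PREDICT(N → α) = (FIRST(α) \ {ε}) ∪ (FOLLOW(N) if α ⇒* ε).

Relevant sets:
  FIRST(B) = { 'e', 'n', ε }
  FOLLOW(F) = { $ }
  FOLLOW(B) = { $ }

For F:
  PREDICT(F → '*' ';') = { '*' }
  PREDICT(F → B) = { $, 'e', 'n' }
For B:
  PREDICT(B → e B) = { 'e' }
  PREDICT(B → n) = { 'n' }
  PREDICT(B → ε) = { $ }

All predict sets are disjoint. The grammar IS LL(1).

Answer: Yes, the grammar is LL(1).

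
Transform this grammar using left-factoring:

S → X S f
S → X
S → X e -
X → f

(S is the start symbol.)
S → X S'
S' → S f
S' → ε
S' → e -
X → f

Left-factoring transforms A → αβ₁ | αβ₂ into A → αA' and A' → β₁ | β₂
(α is the longest common prefix among the alternatives). Repeat until
no nonterminal has two alternatives with a common prefix.

Round 1: S has alternatives sharing prefix 'X'. Introduce S': S → X S'
  Add: S' → S f
  Add: S' → ε
  Add: S' → e -

No remaining common prefixes — done.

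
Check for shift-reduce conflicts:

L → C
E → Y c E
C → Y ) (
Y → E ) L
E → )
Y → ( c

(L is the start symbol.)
Augment with L' → L and build the canonical LR(0) collection (I0 = CLOSURE({[L' → . L]}), then GOTO on every symbol after a dot until no new states appear). It has 15 states:
  I0: { [C → . Y ) (], [E → . )], [E → . Y c E], [L → . C], [L' → . L], [Y → . ( c], [Y → . E ) L] }  — shift
  I1: { [Y → ( . c] }  — shift
  I2: { [E → ) .] }  — reduce
  I3: { [L → C .] }  — reduce
  I4: { [Y → E . ) L] }  — shift
  I5: { [L' → L .] }  — accept
  I6: { [C → Y . ) (], [E → Y . c E] }  — shift
  I7: { [C → Y ) . (] }  — shift
  I8: { [E → . )], [E → . Y c E], [E → Y c . E], [Y → . ( c], [Y → . E ) L] }  — shift
  I9: { [E → Y c E .], [Y → E . ) L] }  — shift, reduce
  I10: { [E → Y . c E] }  — shift
  I11: { [C → . Y ) (], [E → . )], [E → . Y c E], [L → . C], [Y → . ( c], [Y → . E ) L], [Y → E ) . L] }  — shift
  I12: { [Y → E ) L .] }  — reduce
  I13: { [C → Y ) ( .] }  — reduce
  I14: { [Y → ( c .] }  — reduce

I9 contains reduce item [E → Y c E .] and shift item [Y → E . ) L] — shift-reduce conflict.

Answer: Yes — I9: [E → Y c E .] vs [Y → E . ) L]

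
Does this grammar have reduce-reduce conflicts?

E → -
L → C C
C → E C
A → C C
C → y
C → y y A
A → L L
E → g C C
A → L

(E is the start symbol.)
A reduce-reduce conflict occurs when an LR(0) state has two complete items [A → α .] and [B → β .] — both call for a reduction, and with no lookahead the parser cannot choose between them.

Augment with E' → E and build the canonical LR(0) collection (I0 = CLOSURE({[E' → . E]}), then GOTO on every symbol after a dot until no new states appear). It has 17 states:
  I0: { [E → . -], [E → . g C C], [E' → . E] }  — shift
  I1: { [E → - .] }  — reduce
  I2: { [E' → E .] }  — accept
  I3: { [C → . E C], [C → . y y A], [C → . y], [E → . -], [E → . g C C], [E → g . C C] }  — shift
  I4: { [C → . E C], [C → . y y A], [C → . y], [E → . -], [E → . g C C], [E → g C . C] }  — shift
  I5: { [C → . E C], [C → . y y A], [C → . y], [C → E . C], [E → . -], [E → . g C C] }  — shift
  I6: { [C → y . y A], [C → y .] }  — shift, reduce
  I7: { [A → . C C], [A → . L L], [A → . L], [C → . E C], [C → . y y A], [C → . y], [C → y y . A], [E → . -], [E → . g C C], [L → . C C] }  — shift
  I8: { [C → y y A .] }  — reduce
  I9: { [A → C . C], [C → . E C], [C → . y y A], [C → . y], [E → . -], [E → . g C C], [L → C . C] }  — shift
  I10: { [A → L . L], [A → L .], [C → . E C], [C → . y y A], [C → . y], [E → . -], [E → . g C C], [L → . C C] }  — shift, reduce
  I11: { [C → . E C], [C → . y y A], [C → . y], [E → . -], [E → . g C C], [L → C . C] }  — shift
  I12: { [A → L L .] }  — reduce
  I13: { [L → C C .] }  — reduce
  I14: { [A → C C .], [L → C C .] }  — 2 reduces
  I15: { [C → E C .] }  — reduce
  I16: { [E → g C C .] }  — reduce

I14 contains complete items [A → C C .], [L → C C .] — reduce-reduce conflict.

Answer: Yes — I14: [A → C C .] vs [L → C C .]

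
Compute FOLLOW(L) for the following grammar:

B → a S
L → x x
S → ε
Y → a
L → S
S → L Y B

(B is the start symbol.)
{ 'a' }

To compute FOLLOW(L), find every occurrence of L on a right-hand side N → α L β: add FIRST(β) \ {ε}, and if β is empty or nullable also add FOLLOW(N). Iterate to a fixed point.

In S → L Y B: L is followed by Y B, add FIRST(Y B) \ {ε} = { 'a' }

Taking the union: FOLLOW(L) = { 'a' }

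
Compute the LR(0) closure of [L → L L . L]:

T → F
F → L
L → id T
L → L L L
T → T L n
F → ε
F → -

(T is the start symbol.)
{ [L → . L L L], [L → . id T], [L → L L . L] }

To compute CLOSURE, for each item [A → α.Bβ] where B is a non-terminal, add [B → .γ] for all productions B → γ; repeat for the newly added items until nothing changes.

Start with: [L → L L . L]
  [L → L L . L] has the dot before L: add [L → . id T], [L → . L L L]
No further items can be added.

CLOSURE = { [L → . L L L], [L → . id T], [L → L L . L] }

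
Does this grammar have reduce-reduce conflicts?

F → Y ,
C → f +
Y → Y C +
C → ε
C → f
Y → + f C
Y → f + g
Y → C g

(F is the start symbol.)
No reduce-reduce conflicts

Augment with F' → F and build the canonical LR(0) collection (I0 = CLOSURE({[F' → . F]}), then GOTO on every symbol after a dot until no new states appear). It has 16 states:
  I0: { [C → . f +], [C → . f], [C → .], [F → . Y ,], [F' → . F], [Y → . + f C], [Y → . C g], [Y → . Y C +], [Y → . f + g] }  — shift, reduce
  I1: { [Y → + . f C] }  — shift
  I2: { [Y → C . g] }  — shift
  I3: { [F' → F .] }  — accept
  I4: { [C → . f +], [C → . f], [C → .], [F → Y . ,], [Y → Y . C +] }  — shift, reduce
  I5: { [C → f . +], [C → f .], [Y → f . + g] }  — shift, reduce
  I6: { [C → f + .], [Y → f + . g] }  — shift, reduce
  I7: { [Y → f + g .] }  — reduce
  I8: { [F → Y , .] }  — reduce
  I9: { [Y → Y C . +] }  — shift
  I10: { [C → f . +], [C → f .] }  — shift, reduce
  I11: { [C → f + .] }  — reduce
  I12: { [Y → Y C + .] }  — reduce
  I13: { [Y → C g .] }  — reduce
  I14: { [C → . f +], [C → . f], [C → .], [Y → + f . C] }  — shift, reduce
  I15: { [Y → + f C .] }  — reduce

No state contains more than one complete item.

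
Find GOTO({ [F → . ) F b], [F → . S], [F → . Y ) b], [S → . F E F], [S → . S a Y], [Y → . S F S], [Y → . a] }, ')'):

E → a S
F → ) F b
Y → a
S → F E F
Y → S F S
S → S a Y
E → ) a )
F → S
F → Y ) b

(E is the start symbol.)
GOTO(I, ')') = CLOSURE({ [A → αX.β] : [A → α.Xβ] ∈ I, X = ')' })

Items with dot before ')', with the dot advanced:
  [F → . ) F b] → [F → ) . F b]
Closure of the advanced items:
  [F → ) . F b] has the dot before F: add [F → . ) F b], [F → . S], [F → . Y ) b]
  [F → . S] has the dot before S: add [S → . F E F], [S → . S a Y]
  [F → . Y ) b] has the dot before Y: add [Y → . a], [Y → . S F S]

GOTO = { [F → ) . F b], [F → . ) F b], [F → . S], [F → . Y ) b], [S → . F E F], [S → . S a Y], [Y → . S F S], [Y → . a] }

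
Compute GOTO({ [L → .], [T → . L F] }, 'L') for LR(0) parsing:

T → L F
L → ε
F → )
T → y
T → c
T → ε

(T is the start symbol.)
{ [F → . )], [T → L . F] }

GOTO(I, 'L') = CLOSURE({ [A → αX.β] : [A → α.Xβ] ∈ I, X = 'L' })

Items with dot before 'L', with the dot advanced:
  [T → . L F] → [T → L . F]
Closure of the advanced items:
  [T → L . F] has the dot before F: add [F → . )]

GOTO = { [F → . )], [T → L . F] }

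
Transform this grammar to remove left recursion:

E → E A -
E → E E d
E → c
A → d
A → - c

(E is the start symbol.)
E → c E'
E' → A - E'
E' → E d E'
E' → ε
A → d
A → - c

E is directly left-recursive. The standard transformation for
  A → A α₁ | ... | A α_m | β₁ | ... | β_n
is
  A  → β₁ A' | ... | β_n A'
  A' → α₁ A' | ... | α_m A' | ε

E → c becomes E → c E'
E → E A - becomes E' → A - E'
E → E E d becomes E' → E d E'
Add E' → ε

Productions for other non-terminals are unchanged:
  A → d
  A → - c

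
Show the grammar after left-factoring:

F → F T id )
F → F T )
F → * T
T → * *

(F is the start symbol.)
F → F T F'
F' → id )
F' → )
F → * T
T → * *

Left-factoring transforms A → αβ₁ | αβ₂ into A → αA' and A' → β₁ | β₂
(α is the longest common prefix among the alternatives). Repeat until
no nonterminal has two alternatives with a common prefix.

Round 1: F has alternatives sharing prefix 'F T'. Introduce F': F → F T F'
  Add: F' → id )
  Add: F' → )

No remaining common prefixes — done.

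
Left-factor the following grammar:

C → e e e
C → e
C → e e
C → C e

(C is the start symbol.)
C → e C'
C' → e C''
C'' → e
C'' → ε
C' → ε
C → C e

Left-factoring transforms A → αβ₁ | αβ₂ into A → αA' and A' → β₁ | β₂
(α is the longest common prefix among the alternatives). Repeat until
no nonterminal has two alternatives with a common prefix.

Round 1: C has alternatives sharing prefix 'e'. Introduce C': C → e C'
  Add: C' → e e
  Add: C' → ε
  Add: C' → e

Round 2: C' has alternatives sharing prefix 'e'. Introduce C'': C' → e C''
  Add: C'' → e
  Add: C'' → ε

No remaining common prefixes — done.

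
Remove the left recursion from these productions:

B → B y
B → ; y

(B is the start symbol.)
B is directly left-recursive. The standard transformation for
  A → A α₁ | ... | A α_m | β₁ | ... | β_n
is
  A  → β₁ A' | ... | β_n A'
  A' → α₁ A' | ... | α_m A' | ε

B → ; y becomes B → ; y B'
B → B y becomes B' → y B'
Add B' → ε

Resulting grammar:
B → ; y B'
B' → y B'
B' → ε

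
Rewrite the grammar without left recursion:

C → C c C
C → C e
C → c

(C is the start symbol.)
C → c C'
C' → c C C'
C' → e C'
C' → ε

C is directly left-recursive. The standard transformation for
  A → A α₁ | ... | A α_m | β₁ | ... | β_n
is
  A  → β₁ A' | ... | β_n A'
  A' → α₁ A' | ... | α_m A' | ε

C → c becomes C → c C'
C → C c C becomes C' → c C C'
C → C e becomes C' → e C'
Add C' → ε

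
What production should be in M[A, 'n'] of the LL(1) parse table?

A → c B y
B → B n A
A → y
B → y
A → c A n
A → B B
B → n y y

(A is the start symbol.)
A → B B

To find M[A, 'n'], we find productions for A where 'n' is in the predict set (PREDICT(N → α) = (FIRST(α) \ {ε}) ∪ (FOLLOW(N) if α ⇒* ε)).

Relevant sets:
  FIRST(B) = { 'n', 'y' }

A → c B y: PREDICT = { 'c' }
A → y: PREDICT = { 'y' }
A → c A n: PREDICT = { 'c' }
A → B B: PREDICT = { 'n', 'y' }
  'n' is in predict set, so this production goes in M[A, 'n']

M[A, 'n'] = A → B B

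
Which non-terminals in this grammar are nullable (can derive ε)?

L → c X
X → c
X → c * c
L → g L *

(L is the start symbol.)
A non-terminal is nullable if it can derive ε (the empty string): either it has an ε-production, or it has a production whose right-hand side consists entirely of nullable non-terminals.

There are no ε-productions, so no non-terminal can derive ε.
No non-terminals are nullable.

Answer: None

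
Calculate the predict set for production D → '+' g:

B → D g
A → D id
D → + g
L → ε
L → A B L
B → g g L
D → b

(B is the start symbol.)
PREDICT(D → '+' g) = (FIRST(RHS) \ {ε}) ∪ (FOLLOW(D) if ε ∈ FIRST(RHS), i.e. RHS ⇒* ε)
FIRST('+' g) = { '+' }
ε ∉ FIRST('+' g), so FOLLOW(D) is not added.
PREDICT(D → '+' g) = { '+' }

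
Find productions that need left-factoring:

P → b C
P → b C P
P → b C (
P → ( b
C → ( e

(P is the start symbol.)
Left-factoring is needed when two productions for the same non-terminal
share a common prefix on the right-hand side.

Productions for P:
  P → b C
  P → b C P
  P → b C (
  P → ( b

Found common prefix 'b C' in productions for P

Answer: Yes, P has productions with common prefix 'b C'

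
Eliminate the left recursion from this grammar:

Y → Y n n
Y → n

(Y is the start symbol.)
Y is directly left-recursive. The standard transformation for
  A → A α₁ | ... | A α_m | β₁ | ... | β_n
is
  A  → β₁ A' | ... | β_n A'
  A' → α₁ A' | ... | α_m A' | ε

Y → n becomes Y → n Y'
Y → Y n n becomes Y' → n n Y'
Add Y' → ε

Resulting grammar:
Y → n Y'
Y' → n n Y'
Y' → ε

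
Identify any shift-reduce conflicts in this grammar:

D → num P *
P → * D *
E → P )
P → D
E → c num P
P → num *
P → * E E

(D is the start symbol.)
Yes — I7: [P → num * .] vs [D → . num P *]; I8: [P → D .] vs [P → * D . *]

A shift-reduce conflict occurs when an LR(0) state has both:
  - a complete (reduce) item [A → α .] (dot at the end), and
  - a shift item [B → β . c γ] (dot before a terminal).

Augment with D' → D and build the canonical LR(0) collection (I0 = CLOSURE({[D' → . D]}), then GOTO on every symbol after a dot until no new states appear). It has 18 states:
  I0: { [D → . num P *], [D' → . D] }  — shift
  I1: { [D' → D .] }  — accept
  I2: { [D → . num P *], [D → num . P *], [P → . * D *], [P → . * E E], [P → . D], [P → . num *] }  — shift
  I3: { [D → . num P *], [E → . P )], [E → . c num P], [P → * . D *], [P → * . E E], [P → . * D *], [P → . * E E], [P → . D], [P → . num *] }  — shift
  I4: { [P → D .] }  — reduce
  I5: { [D → num P . *] }  — shift
  I6: { [D → . num P *], [D → num . P *], [P → . * D *], [P → . * E E], [P → . D], [P → . num *], [P → num . *] }  — shift
  I7: { [D → . num P *], [E → . P )], [E → . c num P], [P → * . D *], [P → * . E E], [P → . * D *], [P → . * E E], [P → . D], [P → . num *], [P → num * .] }  — shift, reduce
  I8: { [P → * D . *], [P → D .] }  — shift, reduce
  I9: { [D → . num P *], [E → . P )], [E → . c num P], [P → * E . E], [P → . * D *], [P → . * E E], [P → . D], [P → . num *] }  — shift
  I10: { [E → P . )] }  — shift
  I11: { [E → c . num P] }  — shift
  I12: { [D → . num P *], [E → c num . P], [P → . * D *], [P → . * E E], [P → . D], [P → . num *] }  — shift
  I13: { [E → c num P .] }  — reduce
  I14: { [E → P ) .] }  — reduce
  I15: { [P → * E E .] }  — reduce
  I16: { [P → * D * .] }  — reduce
  I17: { [D → num P * .] }  — reduce

I7 contains reduce item [P → num * .] and shift items [D → . num P *], [E → . c num P], [P → . * D *], [P → . * E E], [P → . num *] — shift-reduce conflict.
I8 contains reduce item [P → D .] and shift item [P → * D . *] — shift-reduce conflict.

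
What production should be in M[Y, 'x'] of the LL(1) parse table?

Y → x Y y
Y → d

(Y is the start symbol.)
Y → x Y y

To find M[Y, 'x'], we find productions for Y where 'x' is in the predict set (PREDICT(N → α) = (FIRST(α) \ {ε}) ∪ (FOLLOW(N) if α ⇒* ε)).

Y → x Y y: PREDICT = { 'x' }
  'x' is in predict set, so this production goes in M[Y, 'x']
Y → d: PREDICT = { 'd' }

M[Y, 'x'] = Y → x Y y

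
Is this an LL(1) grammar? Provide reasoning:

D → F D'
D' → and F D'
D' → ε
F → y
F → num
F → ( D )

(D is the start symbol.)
A grammar is LL(1) if for each non-terminal N with multiple productions, the predict sets of those productions are pairwise disjoint, where PREDICT(N → α) = (FIRST(α) \ {ε}) ∪ (FOLLOW(N) if α ⇒* ε).

Relevant sets:
  FOLLOW(D') = { $, ')' }

For D':
  PREDICT(D' → and F D') = { 'and' }
  PREDICT(D' → ε) = { $, ')' }
For F:
  PREDICT(F → y) = { 'y' }
  PREDICT(F → num) = { 'num' }
  PREDICT(F → '(' D ')') = { '(' }
D has a single production, so nothing to check there.

All predict sets are disjoint. The grammar IS LL(1).

Answer: Yes, the grammar is LL(1).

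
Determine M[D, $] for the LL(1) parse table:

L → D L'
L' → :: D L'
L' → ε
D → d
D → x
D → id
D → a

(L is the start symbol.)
To find M[D, $], we find productions for D where $ is in the predict set (PREDICT(N → α) = (FIRST(α) \ {ε}) ∪ (FOLLOW(N) if α ⇒* ε)).

D → d: PREDICT = { 'd' }
D → x: PREDICT = { 'x' }
D → id: PREDICT = { 'id' }
D → a: PREDICT = { 'a' }

M[D, $] is empty (no production applies)

Answer: Empty (error entry)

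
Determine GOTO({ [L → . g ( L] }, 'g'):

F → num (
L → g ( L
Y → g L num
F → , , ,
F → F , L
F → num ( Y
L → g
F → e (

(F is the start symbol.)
{ [L → g . ( L] }

GOTO(I, 'g') = CLOSURE({ [A → αX.β] : [A → α.Xβ] ∈ I, X = 'g' })

Items with dot before 'g', with the dot advanced:
  [L → . g ( L] → [L → g . ( L]
Closure adds nothing (no advanced item has the dot before a non-terminal).

GOTO = { [L → g . ( L] }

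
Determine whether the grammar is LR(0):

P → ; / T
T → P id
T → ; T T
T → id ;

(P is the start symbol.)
Yes, the grammar is LR(0)

A grammar is LR(0) if no state in the canonical LR(0) collection has:
  - both a shift item (dot before a terminal) and a complete item (shift-reduce conflict), or
  - two or more complete items (reduce-reduce conflict; the accept item [P' → P .] counts as a complete item here).

Augment with P' → P and build the canonical LR(0) collection (I0 = CLOSURE({[P' → . P]}), then GOTO on every symbol after a dot until no new states appear). It has 12 states:
  I0: { [P → . ; / T], [P' → . P] }  — shift
  I1: { [P → ; . / T] }  — shift
  I2: { [P' → P .] }  — accept
  I3: { [P → . ; / T], [P → ; / . T], [T → . ; T T], [T → . P id], [T → . id ;] }  — shift
  I4: { [P → . ; / T], [P → ; . / T], [T → . ; T T], [T → . P id], [T → . id ;], [T → ; . T T] }  — shift
  I5: { [T → P . id] }  — shift
  I6: { [P → ; / T .] }  — reduce
  I7: { [T → id . ;] }  — shift
  I8: { [T → id ; .] }  — reduce
  I9: { [T → P id .] }  — reduce
  I10: { [P → . ; / T], [T → . ; T T], [T → . P id], [T → . id ;], [T → ; T . T] }  — shift
  I11: { [T → ; T T .] }  — reduce

Every state is either a pure shift/goto state or contains exactly one complete item and nothing to shift — no conflicts. The grammar is LR(0).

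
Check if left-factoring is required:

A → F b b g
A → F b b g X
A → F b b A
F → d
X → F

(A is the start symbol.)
Left-factoring is needed when two productions for the same non-terminal
share a common prefix on the right-hand side.

Productions for A:
  A → F b b g
  A → F b b g X
  A → F b b A

Found common prefix 'F b b' in productions for A

Answer: Yes, A has productions with common prefix 'F b b'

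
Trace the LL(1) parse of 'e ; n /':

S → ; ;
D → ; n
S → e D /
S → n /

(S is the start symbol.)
LL(1) parsing maintains a stack (initially the start symbol over $) and the input. At each step: if the stack top is a terminal, match it against the current input token; if it is a non-terminal N, replace it with the RHS of M[N, lookahead] (the unique production whose predict set contains the lookahead).

Stack is shown with the top on the left.

Stack    Input      Action
--------------------------
S $      e ; n / $  output S → e D /
e D / $  e ; n / $  match 'e'
D / $    ; n / $    output D → ; n
; n / $  ; n / $    match ';'
n / $    n / $      match 'n'
/ $      / $        match '/'
$        $          accept

The string is accepted.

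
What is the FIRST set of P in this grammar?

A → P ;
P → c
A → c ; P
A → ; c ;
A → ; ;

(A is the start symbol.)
To compute FIRST(P), examine every production with P on the left-hand side, reading each right-hand side left to right until a non-nullable symbol is reached.

From P → c:
  - c is a terminal: add 'c' and stop

Collecting: FIRST(P) = { 'c' }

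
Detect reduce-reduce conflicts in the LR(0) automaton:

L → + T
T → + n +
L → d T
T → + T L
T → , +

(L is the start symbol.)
A reduce-reduce conflict occurs when an LR(0) state has two complete items [A → α .] and [B → β .] — both call for a reduction, and with no lookahead the parser cannot choose between them.

Augment with L' → L and build the canonical LR(0) collection (I0 = CLOSURE({[L' → . L]}), then GOTO on every symbol after a dot until no new states appear). It has 13 states:
  I0: { [L → . + T], [L → . d T], [L' → . L] }  — shift
  I1: { [L → + . T], [T → . + T L], [T → . + n +], [T → . , +] }  — shift
  I2: { [L' → L .] }  — accept
  I3: { [L → d . T], [T → . + T L], [T → . + n +], [T → . , +] }  — shift
  I4: { [T → + . T L], [T → + . n +], [T → . + T L], [T → . + n +], [T → . , +] }  — shift
  I5: { [T → , . +] }  — shift
  I6: { [L → d T .] }  — reduce
  I7: { [T → , + .] }  — reduce
  I8: { [L → . + T], [L → . d T], [T → + T . L] }  — shift
  I9: { [T → + n . +] }  — shift
  I10: { [T → + n + .] }  — reduce
  I11: { [T → + T L .] }  — reduce
  I12: { [L → + T .] }  — reduce

No state contains more than one complete item.

Answer: No reduce-reduce conflicts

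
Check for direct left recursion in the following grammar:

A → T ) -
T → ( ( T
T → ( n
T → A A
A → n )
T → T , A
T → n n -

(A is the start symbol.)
Direct left recursion occurs when N → N α for some non-terminal N (the right-hand side begins with the left-hand side itself).

A → T ) -: starts with T
T → ( ( T: starts with '('
T → ( n: starts with '('
T → A A: starts with A
A → n ): starts with n
T → T , A: LEFT RECURSIVE (starts with T)
T → n n -: starts with n

The grammar has direct left recursion on: T.

Answer: Yes, T is left-recursive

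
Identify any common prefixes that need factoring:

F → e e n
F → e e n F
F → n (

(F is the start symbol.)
Left-factoring is needed when two productions for the same non-terminal
share a common prefix on the right-hand side.

Productions for F:
  F → e e n
  F → e e n F
  F → n (

Found common prefix 'e e n' in productions for F

Answer: Yes, F has productions with common prefix 'e e n'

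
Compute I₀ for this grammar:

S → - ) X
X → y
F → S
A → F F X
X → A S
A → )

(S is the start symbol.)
{ [S → . - ) X], [S' → . S] }

First, augment the grammar with S' → S
I₀ = CLOSURE({ [S' → . S] }):
  [S' → . S] has the dot before S: add [S → . - ) X]
No further items can be added.

I₀ = { [S → . - ) X], [S' → . S] }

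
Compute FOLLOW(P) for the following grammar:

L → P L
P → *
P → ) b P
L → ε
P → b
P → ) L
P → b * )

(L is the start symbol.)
To compute FOLLOW(P), find every occurrence of P on a right-hand side N → α P β: add FIRST(β) \ {ε}, and if β is empty or nullable also add FOLLOW(N). Iterate to a fixed point.

In L → P L: P is followed by L, add FIRST(L) \ {ε} = { ')', '*', 'b' }
  L is nullable, so also add FOLLOW(L)
In P → ) b P: P is at the end; this adds FOLLOW(P) to itself — nothing new

The FOLLOW sets referred to above (computed the same way, to a fixed point):
  FOLLOW(L) = { $, ')', '*', 'b' }

Taking the union: FOLLOW(P) = { $, ')', '*', 'b' }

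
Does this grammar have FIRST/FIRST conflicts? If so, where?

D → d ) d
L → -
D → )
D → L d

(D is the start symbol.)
No FIRST/FIRST conflicts.

A FIRST/FIRST conflict occurs when two productions N → α and N → β for the same non-terminal have FIRST(α) ∩ FIRST(β) ≠ ∅ (with ε ∈ FIRST of a nullable right-hand side, so two nullable alternatives also conflict).

FIRST sets of the non-terminals at (or reachable through a nullable prefix from) the front of some alternative:
  FIRST(L) = { '-' }

Productions for D:
  D → d ) d: FIRST = { 'd' }
  D → ): FIRST = { ')' }
  D → L d: FIRST = { '-' }
L has only one production, so no FIRST/FIRST conflict is possible there.

All alternatives of each non-terminal have pairwise disjoint FIRST sets.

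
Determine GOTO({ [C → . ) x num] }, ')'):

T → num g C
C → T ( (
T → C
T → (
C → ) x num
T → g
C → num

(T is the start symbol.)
GOTO(I, ')') = CLOSURE({ [A → αX.β] : [A → α.Xβ] ∈ I, X = ')' })

Items with dot before ')', with the dot advanced:
  [C → . ) x num] → [C → ) . x num]
Closure adds nothing (no advanced item has the dot before a non-terminal).

GOTO = { [C → ) . x num] }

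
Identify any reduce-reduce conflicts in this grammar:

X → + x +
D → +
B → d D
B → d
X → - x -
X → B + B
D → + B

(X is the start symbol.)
No reduce-reduce conflicts

A reduce-reduce conflict occurs when an LR(0) state has two complete items [A → α .] and [B → β .] — both call for a reduction, and with no lookahead the parser cannot choose between them.

Augment with X' → X and build the canonical LR(0) collection (I0 = CLOSURE({[X' → . X]}), then GOTO on every symbol after a dot until no new states appear). It has 15 states:
  I0: { [B → . d D], [B → . d], [X → . + x +], [X → . - x -], [X → . B + B], [X' → . X] }  — shift
  I1: { [X → + . x +] }  — shift
  I2: { [X → - . x -] }  — shift
  I3: { [X → B . + B] }  — shift
  I4: { [X' → X .] }  — accept
  I5: { [B → d . D], [B → d .], [D → . + B], [D → . +] }  — shift, reduce
  I6: { [B → . d D], [B → . d], [D → + . B], [D → + .] }  — shift, reduce
  I7: { [B → d D .] }  — reduce
  I8: { [D → + B .] }  — reduce
  I9: { [B → . d D], [B → . d], [X → B + . B] }  — shift
  I10: { [X → B + B .] }  — reduce
  I11: { [X → - x . -] }  — shift
  I12: { [X → - x - .] }  — reduce
  I13: { [X → + x . +] }  — shift
  I14: { [X → + x + .] }  — reduce

No state contains more than one complete item.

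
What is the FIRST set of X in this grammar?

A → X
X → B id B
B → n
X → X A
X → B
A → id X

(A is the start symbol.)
To compute FIRST(X), examine every production with X on the left-hand side, reading each right-hand side left to right until a non-nullable symbol is reached.

FIRST sets of the other non-terminals involved (by the same procedure, iterated to a fixed point):
  FIRST(B) = { 'n' }

From X → B id B:
  - B is a non-terminal: add FIRST(B) \ {ε} = { 'n' }
    B is not nullable, so stop
From X → X A:
  - X is the symbol being defined: contributes nothing new
    X is not nullable, so stop
From X → B:
  - B is a non-terminal: add FIRST(B) \ {ε} = { 'n' }
    B is not nullable, so stop

Collecting: FIRST(X) = { 'n' }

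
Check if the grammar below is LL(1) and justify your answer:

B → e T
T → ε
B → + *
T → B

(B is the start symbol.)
Yes, the grammar is LL(1).

Relevant sets:
  FIRST(B) = { '+', 'e' }
  FOLLOW(T) = { $ }

For B:
  PREDICT(B → e T) = { 'e' }
  PREDICT(B → '+' '*') = { '+' }
For T:
  PREDICT(T → ε) = { $ }
  PREDICT(T → B) = { '+', 'e' }

All predict sets are disjoint. The grammar IS LL(1).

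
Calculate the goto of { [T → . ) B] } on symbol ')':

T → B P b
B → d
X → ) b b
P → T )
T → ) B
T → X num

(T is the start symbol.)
GOTO(I, ')') = CLOSURE({ [A → αX.β] : [A → α.Xβ] ∈ I, X = ')' })

Items with dot before ')', with the dot advanced:
  [T → . ) B] → [T → ) . B]
Closure of the advanced items:
  [T → ) . B] has the dot before B: add [B → . d]

GOTO = { [B → . d], [T → ) . B] }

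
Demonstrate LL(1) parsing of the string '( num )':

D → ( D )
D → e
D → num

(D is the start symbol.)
Stack is shown with the top on the left.

Stack    Input      Action
--------------------------
D $      ( num ) $  output D → ( D )
( D ) $  ( num ) $  match '('
D ) $    num ) $    output D → num
num ) $  num ) $    match 'num'
) $      ) $        match ')'
$        $          accept

The string is accepted.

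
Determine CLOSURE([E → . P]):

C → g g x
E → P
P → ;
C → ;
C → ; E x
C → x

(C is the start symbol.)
{ [E → . P], [P → . ;] }

To compute CLOSURE, for each item [A → α.Bβ] where B is a non-terminal, add [B → .γ] for all productions B → γ; repeat for the newly added items until nothing changes.

Start with: [E → . P]
  [E → . P] has the dot before P: add [P → . ;]
No further items can be added.

CLOSURE = { [E → . P], [P → . ;] }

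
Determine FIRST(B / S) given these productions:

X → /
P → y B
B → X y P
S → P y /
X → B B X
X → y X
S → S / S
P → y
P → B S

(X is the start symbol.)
FIRST sets of the non-terminals involved (from the grammar, by fixed-point iteration):
  FIRST(B) = { '/', 'y' }

To compute FIRST(B / S), process the symbols left to right:
Symbol B is a non-terminal. Add FIRST(B) \ {ε} = { '/', 'y' }
B is not nullable (ε ∉ FIRST(B)), so stop here.
FIRST(B / S) = { '/', 'y' }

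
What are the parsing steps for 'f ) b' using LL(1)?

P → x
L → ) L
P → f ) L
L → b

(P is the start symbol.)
LL(1) parsing maintains a stack (initially the start symbol over $) and the input. At each step: if the stack top is a terminal, match it against the current input token; if it is a non-terminal N, replace it with the RHS of M[N, lookahead] (the unique production whose predict set contains the lookahead).

Stack is shown with the top on the left.

Stack    Input    Action
------------------------
P $      f ) b $  output P → f ) L
f ) L $  f ) b $  match 'f'
) L $    ) b $    match ')'
L $      b $      output L → b
b $      b $      match 'b'
$        $        accept

The string is accepted.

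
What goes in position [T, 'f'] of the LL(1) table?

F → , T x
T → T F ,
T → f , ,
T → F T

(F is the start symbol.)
T → T F ,, T → f , ,

To find M[T, 'f'], we find productions for T where 'f' is in the predict set (PREDICT(N → α) = (FIRST(α) \ {ε}) ∪ (FOLLOW(N) if α ⇒* ε)).

Relevant sets:
  FIRST(T) = { ',', 'f' }
  FIRST(F) = { ',' }

T → T F ,: PREDICT = { ',', 'f' }
  'f' is in predict set, so this production goes in M[T, 'f']
T → f , ,: PREDICT = { 'f' }
  'f' is in predict set, so this production goes in M[T, 'f']
T → F T: PREDICT = { ',' }

M[T, 'f'] = T → T F ,, T → f , ,  (a multiply-defined cell — the grammar is not LL(1))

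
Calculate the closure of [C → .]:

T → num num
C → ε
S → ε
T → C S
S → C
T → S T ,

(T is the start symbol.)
{ [C → .] }

Start with: [C → .]
The dot is at the end, so nothing is added.

CLOSURE = { [C → .] }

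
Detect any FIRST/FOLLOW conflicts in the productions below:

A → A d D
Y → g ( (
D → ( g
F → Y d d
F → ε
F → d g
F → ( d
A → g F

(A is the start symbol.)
Yes. F → d g with FOLLOW(F) on { 'd' }

A FIRST/FOLLOW conflict occurs when a non-terminal N has a nullable alternative N → β (β ⇒* ε) and another alternative N → α with FIRST(α) ∩ FOLLOW(N) ≠ ∅: on such a lookahead the parser cannot decide between expanding α and letting N vanish via β.

Nullable non-terminals: F.
FIRST sets used below: FIRST(Y) = { 'g' }

F: nullable alternative(s) F → ε; FOLLOW(F) = { $, 'd' }
  F → Y d d: FIRST \ {ε} = { 'g' } — disjoint from FOLLOW(F)
  F → ε: FIRST \ {ε} = { } — this is the only nullable alternative, skip
  F → d g: FIRST \ {ε} = { 'd' } — overlaps FOLLOW(F) on { 'd' }: CONFLICT
  F → ( d: FIRST \ {ε} = { '(' } — disjoint from FOLLOW(F)

A, D, Y have no nullable alternative, so no FIRST/FOLLOW check is needed there.

So the grammar has 1 FIRST/FOLLOW conflict (marked CONFLICT above).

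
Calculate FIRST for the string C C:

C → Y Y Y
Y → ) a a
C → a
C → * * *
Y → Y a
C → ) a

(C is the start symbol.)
{ ')', '*', 'a' }

FIRST sets of the non-terminals involved (from the grammar, by fixed-point iteration):
  FIRST(C) = { ')', '*', 'a' }

To compute FIRST(C C), process the symbols left to right:
Symbol C is a non-terminal. Add FIRST(C) \ {ε} = { ')', '*', 'a' }
C is not nullable (ε ∉ FIRST(C)), so stop here.
FIRST(C C) = { ')', '*', 'a' }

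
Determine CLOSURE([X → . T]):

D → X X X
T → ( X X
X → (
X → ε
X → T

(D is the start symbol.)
{ [T → . ( X X], [X → . T] }

Start with: [X → . T]
  [X → . T] has the dot before T: add [T → . ( X X]
No further items can be added.

CLOSURE = { [T → . ( X X], [X → . T] }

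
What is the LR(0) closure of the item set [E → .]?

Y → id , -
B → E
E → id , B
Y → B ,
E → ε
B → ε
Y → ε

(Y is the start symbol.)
Start with: [E → .]
The dot is at the end, so nothing is added.

CLOSURE = { [E → .] }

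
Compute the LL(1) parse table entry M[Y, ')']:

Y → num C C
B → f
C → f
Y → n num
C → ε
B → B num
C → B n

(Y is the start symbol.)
To find M[Y, ')'], we find productions for Y where ')' is in the predict set (PREDICT(N → α) = (FIRST(α) \ {ε}) ∪ (FOLLOW(N) if α ⇒* ε)).

Y → num C C: PREDICT = { 'num' }
Y → n num: PREDICT = { 'n' }

M[Y, ')'] is empty (no production applies)

Answer: Empty (error entry)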